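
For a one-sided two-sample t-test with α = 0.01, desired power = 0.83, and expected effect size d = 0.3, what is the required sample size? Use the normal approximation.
n = 240 per group

Sample size formula (two-sample t-test, normal approximation):
n = 2 · ((z_α + z_β) / d)²

z_α = 2.326 (for α = 0.01, one-sided)
z_β = 0.954 (for power = 0.83)
d = 0.3

n = 2 · ((2.326 + 0.954) / 0.3)²
n = 2 · (10.933)²
n ≈ 239.06
Round up to the next whole number: n = 240 per group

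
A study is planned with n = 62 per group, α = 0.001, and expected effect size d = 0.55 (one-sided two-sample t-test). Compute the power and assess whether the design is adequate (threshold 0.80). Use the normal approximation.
Power ≈ 0.49; the study is underpowered (power < 0.80)

Power calculation (two-sample t-test, normal approximation):
z_β = d · √(n/2) - z_α
z_β = 0.55 · √(62/2) - 3.090
z_β = 0.55 · 5.568 - 3.090
z_β = -0.028

Power = Φ(z_β) = Φ(-0.028) ≈ 0.489

Effect size d = 0.55 is medium by Cohen's convention (0.2/0.5/0.8).

Threshold: power ≥ 0.80 is conventionally adequate.
Power ≈ 0.49 → the study is underpowered (power < 0.80).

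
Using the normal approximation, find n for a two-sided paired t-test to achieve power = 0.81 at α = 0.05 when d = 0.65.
n = 20 pairs

Sample size formula (paired t-test, normal approximation):
n = ((z_{α/2} + z_β) / d)²

z_{α/2} = 1.960 (for α = 0.05, two-sided)
z_β = 0.878 (for power = 0.81)
d = 0.65

n = ((1.960 + 0.878) / 0.65)²
n = (4.366)²
n ≈ 19.06
Round up to the next whole number: n = 20 pairs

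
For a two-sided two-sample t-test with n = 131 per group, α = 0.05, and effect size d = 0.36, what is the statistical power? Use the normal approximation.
Power ≈ 0.83

Power calculation (two-sample t-test, normal approximation):
z_β = d · √(n/2) - z_{α/2}
z_β = 0.36 · √(131/2) - 1.960
z_β = 0.36 · 8.093 - 1.960
z_β = 0.954

Power = Φ(z_β) = Φ(0.954) ≈ 0.830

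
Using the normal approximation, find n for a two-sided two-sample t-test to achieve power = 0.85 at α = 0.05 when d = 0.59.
n = 52 per group

Sample size formula (two-sample t-test, normal approximation):
n = 2 · ((z_{α/2} + z_β) / d)²

z_{α/2} = 1.960 (for α = 0.05, two-sided)
z_β = 1.036 (for power = 0.85)
d = 0.59

n = 2 · ((1.960 + 1.036) / 0.59)²
n = 2 · (5.078)²
n ≈ 51.57
Round up to the next whole number: n = 52 per group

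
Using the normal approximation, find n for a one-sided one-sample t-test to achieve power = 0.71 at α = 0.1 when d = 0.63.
n = 9

Sample size formula (one-sample t-test, normal approximation):
n = ((z_α + z_β) / d)²

z_α = 1.282 (for α = 0.1, one-sided)
z_β = 0.553 (for power = 0.71)
d = 0.63

n = ((1.282 + 0.553) / 0.63)²
n = (2.913)²
n ≈ 8.49
Round up to the next whole number: n = 9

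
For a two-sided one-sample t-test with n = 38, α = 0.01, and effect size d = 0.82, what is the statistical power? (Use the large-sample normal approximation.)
Power ≈ 0.99

Power calculation (one-sample t-test, normal approximation):
z_β = d · √n - z_{α/2}
z_β = 0.82 · √38 - 2.576
z_β = 0.82 · 6.164 - 2.576
z_β = 2.479

Power = Φ(z_β) = Φ(2.479) ≈ 0.993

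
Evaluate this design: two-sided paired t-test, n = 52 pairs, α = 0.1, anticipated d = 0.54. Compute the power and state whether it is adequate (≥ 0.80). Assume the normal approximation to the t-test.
Power ≈ 0.99; the study is adequately powered (power ≥ 0.80)

Power calculation (paired t-test, normal approximation):
z_β = d · √n - z_{α/2}
z_β = 0.54 · √52 - 1.645
z_β = 0.54 · 7.211 - 1.645
z_β = 2.249

Power = Φ(z_β) = Φ(2.249) ≈ 0.988

Effect size d = 0.54 is medium by Cohen's convention (0.2/0.5/0.8).

Threshold: power ≥ 0.80 is conventionally adequate.
Power ≈ 0.99 → the study is adequately powered (power ≥ 0.80).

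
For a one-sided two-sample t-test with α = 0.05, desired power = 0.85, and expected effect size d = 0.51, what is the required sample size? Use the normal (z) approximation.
n = 56 per group

Sample size formula (two-sample t-test, normal approximation):
n = 2 · ((z_α + z_β) / d)²

z_α = 1.645 (for α = 0.05, one-sided)
z_β = 1.036 (for power = 0.85)
d = 0.51

n = 2 · ((1.645 + 1.036) / 0.51)²
n = 2 · (5.257)²
n ≈ 55.27
Round up to the next whole number: n = 56 per group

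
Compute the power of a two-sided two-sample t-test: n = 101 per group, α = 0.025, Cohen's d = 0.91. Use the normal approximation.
Power ≈ 1.00

Power calculation (two-sample t-test, normal approximation):
z_β = d · √(n/2) - z_{α/2}
z_β = 0.91 · √(101/2) - 2.241
z_β = 0.91 · 7.106 - 2.241
z_β = 4.225

Power = Φ(z_β) = Φ(4.225) ≈ 1.000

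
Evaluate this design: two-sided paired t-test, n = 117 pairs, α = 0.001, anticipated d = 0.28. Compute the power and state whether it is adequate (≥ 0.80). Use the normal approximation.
Power ≈ 0.40; the study is underpowered (power < 0.80)

Power calculation (paired t-test, normal approximation):
z_β = d · √n - z_{α/2}
z_β = 0.28 · √117 - 3.291
z_β = 0.28 · 10.817 - 3.291
z_β = -0.262

Power = Φ(z_β) = Φ(-0.262) ≈ 0.397

Effect size d = 0.28 is small by Cohen's convention (0.2/0.5/0.8).

Threshold: power ≥ 0.80 is conventionally adequate.
Power ≈ 0.40 → the study is underpowered (power < 0.80).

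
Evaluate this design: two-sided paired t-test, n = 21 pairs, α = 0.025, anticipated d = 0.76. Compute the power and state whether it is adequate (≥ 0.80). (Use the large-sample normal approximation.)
Power ≈ 0.89; the study is adequately powered (power ≥ 0.80)

Power calculation (paired t-test, normal approximation):
z_β = d · √n - z_{α/2}
z_β = 0.76 · √21 - 2.241
z_β = 0.76 · 4.583 - 2.241
z_β = 1.241

Power = Φ(z_β) = Φ(1.241) ≈ 0.893

Effect size d = 0.76 is medium by Cohen's convention (0.2/0.5/0.8).

Threshold: power ≥ 0.80 is conventionally adequate.
Power ≈ 0.89 → the study is adequately powered (power ≥ 0.80).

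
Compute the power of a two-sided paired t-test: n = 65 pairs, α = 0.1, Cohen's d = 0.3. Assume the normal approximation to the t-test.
Power ≈ 0.78

Power calculation (paired t-test, normal approximation):
z_β = d · √n - z_{α/2}
z_β = 0.3 · √65 - 1.645
z_β = 0.3 · 8.062 - 1.645
z_β = 0.774

Power = Φ(z_β) = Φ(0.774) ≈ 0.780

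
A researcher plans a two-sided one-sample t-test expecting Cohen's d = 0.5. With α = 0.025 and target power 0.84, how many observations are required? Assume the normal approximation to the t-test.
n = 42

Sample size formula (one-sample t-test, normal approximation):
n = ((z_{α/2} + z_β) / d)²

z_{α/2} = 2.241 (for α = 0.025, two-sided)
z_β = 0.994 (for power = 0.84)
d = 0.5

n = ((2.241 + 0.994) / 0.5)²
n = (6.470)²
n ≈ 41.86
Round up to the next whole number: n = 42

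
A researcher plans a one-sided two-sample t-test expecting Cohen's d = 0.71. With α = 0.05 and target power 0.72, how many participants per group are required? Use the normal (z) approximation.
n = 20 per group

Sample size formula (two-sample t-test, normal approximation):
n = 2 · ((z_α + z_β) / d)²

z_α = 1.645 (for α = 0.05, one-sided)
z_β = 0.583 (for power = 0.72)
d = 0.71

n = 2 · ((1.645 + 0.583) / 0.71)²
n = 2 · (3.138)²
n ≈ 19.69
Round up to the next whole number: n = 20 per group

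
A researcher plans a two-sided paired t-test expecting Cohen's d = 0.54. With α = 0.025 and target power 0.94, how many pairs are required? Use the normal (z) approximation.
n = 50 pairs

Sample size formula (paired t-test, normal approximation):
n = ((z_{α/2} + z_β) / d)²

z_{α/2} = 2.241 (for α = 0.025, two-sided)
z_β = 1.555 (for power = 0.94)
d = 0.54

n = ((2.241 + 1.555) / 0.54)²
n = (7.030)²
n ≈ 49.42
Round up to the next whole number: n = 50 pairs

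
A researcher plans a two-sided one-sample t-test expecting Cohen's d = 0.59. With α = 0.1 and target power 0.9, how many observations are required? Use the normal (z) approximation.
n = 25

Sample size formula (one-sample t-test, normal approximation):
n = ((z_{α/2} + z_β) / d)²

z_{α/2} = 1.645 (for α = 0.1, two-sided)
z_β = 1.282 (for power = 0.9)
d = 0.59

n = ((1.645 + 1.282) / 0.59)²
n = (4.961)²
n ≈ 24.61
Round up to the next whole number: n = 25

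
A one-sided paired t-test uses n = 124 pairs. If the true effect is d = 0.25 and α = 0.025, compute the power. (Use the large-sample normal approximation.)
Power ≈ 0.80

Power calculation (paired t-test, normal approximation):
z_β = d · √n - z_α
z_β = 0.25 · √124 - 1.960
z_β = 0.25 · 11.136 - 1.960
z_β = 0.824

Power = Φ(z_β) = Φ(0.824) ≈ 0.795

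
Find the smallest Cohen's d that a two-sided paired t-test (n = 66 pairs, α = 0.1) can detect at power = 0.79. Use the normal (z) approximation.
d ≈ 0.30

Minimum detectable effect (paired t-test, normal approximation):
d = (z_{α/2} + z_β) / √n
d = (1.645 + 0.806) / √66
d = 2.451 / 8.124
d ≈ 0.30

By Cohen's convention (0.2 small / 0.5 medium / 0.8 large): small effect.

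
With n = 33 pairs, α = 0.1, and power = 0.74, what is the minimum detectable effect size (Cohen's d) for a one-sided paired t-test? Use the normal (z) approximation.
d ≈ 0.34

Minimum detectable effect (paired t-test, normal approximation):
d = (z_α + z_β) / √n
d = (1.282 + 0.643) / √33
d = 1.925 / 5.745
d ≈ 0.34

By Cohen's convention (0.2 small / 0.5 medium / 0.8 large): small effect.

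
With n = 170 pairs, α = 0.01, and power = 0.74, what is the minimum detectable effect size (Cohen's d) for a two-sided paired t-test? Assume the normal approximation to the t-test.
d ≈ 0.25

Minimum detectable effect (paired t-test, normal approximation):
d = (z_{α/2} + z_β) / √n
d = (2.576 + 0.643) / √170
d = 3.219 / 13.038
d ≈ 0.25

By Cohen's convention (0.2 small / 0.5 medium / 0.8 large): small effect.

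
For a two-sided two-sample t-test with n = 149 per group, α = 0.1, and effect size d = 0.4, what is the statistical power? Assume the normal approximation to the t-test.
Power ≈ 0.96

Power calculation (two-sample t-test, normal approximation):
z_β = d · √(n/2) - z_{α/2}
z_β = 0.4 · √(149/2) - 1.645
z_β = 0.4 · 8.631 - 1.645
z_β = 1.808

Power = Φ(z_β) = Φ(1.808) ≈ 0.965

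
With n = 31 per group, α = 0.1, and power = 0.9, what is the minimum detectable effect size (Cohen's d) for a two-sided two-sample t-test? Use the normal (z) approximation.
d ≈ 0.74

Minimum detectable effect (two-sample t-test, normal approximation):
d = (z_{α/2} + z_β) / √(n/2)
d = (1.645 + 1.282) / √(31/2)
d = 2.926 / 3.937
d ≈ 0.74

By Cohen's convention (0.2 small / 0.5 medium / 0.8 large): medium effect.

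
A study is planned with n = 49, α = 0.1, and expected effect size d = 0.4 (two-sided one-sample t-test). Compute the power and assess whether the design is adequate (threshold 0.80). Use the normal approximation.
Power ≈ 0.88; the study is adequately powered (power ≥ 0.80)

Power calculation (one-sample t-test, normal approximation):
z_β = d · √n - z_{α/2}
z_β = 0.4 · √49 - 1.645
z_β = 0.4 · 7.000 - 1.645
z_β = 1.155

Power = Φ(z_β) = Φ(1.155) ≈ 0.876

Effect size d = 0.4 is small by Cohen's convention (0.2/0.5/0.8).

Threshold: power ≥ 0.80 is conventionally adequate.
Power ≈ 0.88 → the study is adequately powered (power ≥ 0.80).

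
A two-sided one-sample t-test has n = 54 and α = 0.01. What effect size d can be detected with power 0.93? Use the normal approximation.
d ≈ 0.55

Minimum detectable effect (one-sample t-test, normal approximation):
d = (z_{α/2} + z_β) / √n
d = (2.576 + 1.476) / √54
d = 4.052 / 7.348
d ≈ 0.55

By Cohen's convention (0.2 small / 0.5 medium / 0.8 large): medium effect.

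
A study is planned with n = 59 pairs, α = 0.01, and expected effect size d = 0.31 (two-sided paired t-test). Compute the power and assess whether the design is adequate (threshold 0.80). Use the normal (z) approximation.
Power ≈ 0.42; the study is underpowered (power < 0.80)

Power calculation (paired t-test, normal approximation):
z_β = d · √n - z_{α/2}
z_β = 0.31 · √59 - 2.576
z_β = 0.31 · 7.681 - 2.576
z_β = -0.195

Power = Φ(z_β) = Φ(-0.195) ≈ 0.423

Effect size d = 0.31 is small by Cohen's convention (0.2/0.5/0.8).

Threshold: power ≥ 0.80 is conventionally adequate.
Power ≈ 0.42 → the study is underpowered (power < 0.80).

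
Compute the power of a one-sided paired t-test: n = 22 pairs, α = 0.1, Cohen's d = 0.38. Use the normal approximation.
Power ≈ 0.69

Power calculation (paired t-test, normal approximation):
z_β = d · √n - z_α
z_β = 0.38 · √22 - 1.282
z_β = 0.38 · 4.690 - 1.282
z_β = 0.501

Power = Φ(z_β) = Φ(0.501) ≈ 0.692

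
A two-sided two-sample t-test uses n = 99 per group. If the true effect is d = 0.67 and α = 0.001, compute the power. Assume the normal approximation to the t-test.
Power ≈ 0.92

Power calculation (two-sample t-test, normal approximation):
z_β = d · √(n/2) - z_{α/2}
z_β = 0.67 · √(99/2) - 3.291
z_β = 0.67 · 7.036 - 3.291
z_β = 1.423

Power = Φ(z_β) = Φ(1.423) ≈ 0.923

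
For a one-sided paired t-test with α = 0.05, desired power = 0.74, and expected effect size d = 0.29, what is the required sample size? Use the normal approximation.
n = 63 pairs

Sample size formula (paired t-test, normal approximation):
n = ((z_α + z_β) / d)²

z_α = 1.645 (for α = 0.05, one-sided)
z_β = 0.643 (for power = 0.74)
d = 0.29

n = ((1.645 + 0.643) / 0.29)²
n = (7.890)²
n ≈ 62.25
Round up to the next whole number: n = 63 pairs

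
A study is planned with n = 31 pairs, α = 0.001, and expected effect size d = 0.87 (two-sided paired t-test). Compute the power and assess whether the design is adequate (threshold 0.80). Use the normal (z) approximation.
Power ≈ 0.94; the study is adequately powered (power ≥ 0.80)

Power calculation (paired t-test, normal approximation):
z_β = d · √n - z_{α/2}
z_β = 0.87 · √31 - 3.291
z_β = 0.87 · 5.568 - 3.291
z_β = 1.553

Power = Φ(z_β) = Φ(1.553) ≈ 0.940

Effect size d = 0.87 is large by Cohen's convention (0.2/0.5/0.8).

Threshold: power ≥ 0.80 is conventionally adequate.
Power ≈ 0.94 → the study is adequately powered (power ≥ 0.80).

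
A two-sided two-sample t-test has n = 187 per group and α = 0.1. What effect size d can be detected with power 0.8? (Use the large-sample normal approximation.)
d ≈ 0.26

Minimum detectable effect (two-sample t-test, normal approximation):
d = (z_{α/2} + z_β) / √(n/2)
d = (1.645 + 0.842) / √(187/2)
d = 2.486 / 9.670
d ≈ 0.26

By Cohen's convention (0.2 small / 0.5 medium / 0.8 large): small effect.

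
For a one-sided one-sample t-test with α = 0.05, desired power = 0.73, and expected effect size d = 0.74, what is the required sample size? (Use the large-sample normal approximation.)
n = 10

Sample size formula (one-sample t-test, normal approximation):
n = ((z_α + z_β) / d)²

z_α = 1.645 (for α = 0.05, one-sided)
z_β = 0.613 (for power = 0.73)
d = 0.74

n = ((1.645 + 0.613) / 0.74)²
n = (3.051)²
n ≈ 9.31
Round up to the next whole number: n = 10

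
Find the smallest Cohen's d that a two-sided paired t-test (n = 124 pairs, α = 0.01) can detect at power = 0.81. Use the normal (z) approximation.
d ≈ 0.31

Minimum detectable effect (paired t-test, normal approximation):
d = (z_{α/2} + z_β) / √n
d = (2.576 + 0.878) / √124
d = 3.454 / 11.136
d ≈ 0.31

By Cohen's convention (0.2 small / 0.5 medium / 0.8 large): small effect.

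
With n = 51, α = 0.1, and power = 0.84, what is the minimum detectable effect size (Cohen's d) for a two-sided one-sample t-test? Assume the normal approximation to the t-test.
d ≈ 0.37

Minimum detectable effect (one-sample t-test, normal approximation):
d = (z_{α/2} + z_β) / √n
d = (1.645 + 0.994) / √51
d = 2.639 / 7.141
d ≈ 0.37

By Cohen's convention (0.2 small / 0.5 medium / 0.8 large): small effect.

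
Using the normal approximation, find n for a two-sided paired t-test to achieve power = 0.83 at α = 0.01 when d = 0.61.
n = 34 pairs

Sample size formula (paired t-test, normal approximation):
n = ((z_{α/2} + z_β) / d)²

z_{α/2} = 2.576 (for α = 0.01, two-sided)
z_β = 0.954 (for power = 0.83)
d = 0.61

n = ((2.576 + 0.954) / 0.61)²
n = (5.787)²
n ≈ 33.49
Round up to the next whole number: n = 34 pairs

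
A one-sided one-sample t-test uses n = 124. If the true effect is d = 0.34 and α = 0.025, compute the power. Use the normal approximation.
Power ≈ 0.97

Power calculation (one-sample t-test, normal approximation):
z_β = d · √n - z_α
z_β = 0.34 · √124 - 1.960
z_β = 0.34 · 11.136 - 1.960
z_β = 1.826

Power = Φ(z_β) = Φ(1.826) ≈ 0.966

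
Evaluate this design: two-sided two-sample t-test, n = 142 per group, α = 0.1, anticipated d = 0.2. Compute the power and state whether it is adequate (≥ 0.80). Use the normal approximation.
Power ≈ 0.52; the study is underpowered (power < 0.80)

Power calculation (two-sample t-test, normal approximation):
z_β = d · √(n/2) - z_{α/2}
z_β = 0.2 · √(142/2) - 1.645
z_β = 0.2 · 8.426 - 1.645
z_β = 0.040

Power = Φ(z_β) = Φ(0.040) ≈ 0.516

Effect size d = 0.2 is small by Cohen's convention (0.2/0.5/0.8).

Threshold: power ≥ 0.80 is conventionally adequate.
Power ≈ 0.52 → the study is underpowered (power < 0.80).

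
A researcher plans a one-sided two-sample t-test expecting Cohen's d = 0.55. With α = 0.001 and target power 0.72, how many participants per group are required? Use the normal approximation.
n = 90 per group

Sample size formula (two-sample t-test, normal approximation):
n = 2 · ((z_α + z_β) / d)²

z_α = 3.090 (for α = 0.001, one-sided)
z_β = 0.583 (for power = 0.72)
d = 0.55

n = 2 · ((3.090 + 0.583) / 0.55)²
n = 2 · (6.678)²
n ≈ 89.19
Round up to the next whole number: n = 90 per group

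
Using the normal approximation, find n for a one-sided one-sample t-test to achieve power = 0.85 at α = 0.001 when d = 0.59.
n = 49

Sample size formula (one-sample t-test, normal approximation):
n = ((z_α + z_β) / d)²

z_α = 3.090 (for α = 0.001, one-sided)
z_β = 1.036 (for power = 0.85)
d = 0.59

n = ((3.090 + 1.036) / 0.59)²
n = (6.993)²
n ≈ 48.90
Round up to the next whole number: n = 49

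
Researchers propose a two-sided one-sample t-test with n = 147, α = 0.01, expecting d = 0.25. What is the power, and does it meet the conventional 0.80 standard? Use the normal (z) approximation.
Power ≈ 0.68; the study is underpowered (power < 0.80)

Power calculation (one-sample t-test, normal approximation):
z_β = d · √n - z_{α/2}
z_β = 0.25 · √147 - 2.576
z_β = 0.25 · 12.124 - 2.576
z_β = 0.455

Power = Φ(z_β) = Φ(0.455) ≈ 0.676

Effect size d = 0.25 is small by Cohen's convention (0.2/0.5/0.8).

Threshold: power ≥ 0.80 is conventionally adequate.
Power ≈ 0.68 → the study is underpowered (power < 0.80).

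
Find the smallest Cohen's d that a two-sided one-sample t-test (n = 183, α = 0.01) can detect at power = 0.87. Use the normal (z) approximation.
d ≈ 0.27

Minimum detectable effect (one-sample t-test, normal approximation):
d = (z_{α/2} + z_β) / √n
d = (2.576 + 1.126) / √183
d = 3.702 / 13.528
d ≈ 0.27

By Cohen's convention (0.2 small / 0.5 medium / 0.8 large): small effect.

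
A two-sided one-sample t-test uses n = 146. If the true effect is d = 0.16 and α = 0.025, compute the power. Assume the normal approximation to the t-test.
Power ≈ 0.38

Power calculation (one-sample t-test, normal approximation):
z_β = d · √n - z_{α/2}
z_β = 0.16 · √146 - 2.241
z_β = 0.16 · 12.083 - 2.241
z_β = -0.308

Power = Φ(z_β) = Φ(-0.308) ≈ 0.379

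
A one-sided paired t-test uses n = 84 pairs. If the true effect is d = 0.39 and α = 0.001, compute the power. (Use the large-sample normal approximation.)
Power ≈ 0.69

Power calculation (paired t-test, normal approximation):
z_β = d · √n - z_α
z_β = 0.39 · √84 - 3.090
z_β = 0.39 · 9.165 - 3.090
z_β = 0.484

Power = Φ(z_β) = Φ(0.484) ≈ 0.686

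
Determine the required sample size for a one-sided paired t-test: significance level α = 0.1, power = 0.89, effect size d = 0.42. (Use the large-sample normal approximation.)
n = 36 pairs

Sample size formula (paired t-test, normal approximation):
n = ((z_α + z_β) / d)²

z_α = 1.282 (for α = 0.1, one-sided)
z_β = 1.227 (for power = 0.89)
d = 0.42

n = ((1.282 + 1.227) / 0.42)²
n = (5.974)²
n ≈ 35.69
Round up to the next whole number: n = 36 pairs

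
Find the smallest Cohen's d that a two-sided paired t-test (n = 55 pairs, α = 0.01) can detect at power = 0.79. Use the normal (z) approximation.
d ≈ 0.46

Minimum detectable effect (paired t-test, normal approximation):
d = (z_{α/2} + z_β) / √n
d = (2.576 + 0.806) / √55
d = 3.382 / 7.416
d ≈ 0.46

By Cohen's convention (0.2 small / 0.5 medium / 0.8 large): small effect.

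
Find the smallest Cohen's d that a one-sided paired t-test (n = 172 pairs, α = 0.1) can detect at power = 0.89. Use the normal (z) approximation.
d ≈ 0.19

Minimum detectable effect (paired t-test, normal approximation):
d = (z_α + z_β) / √n
d = (1.282 + 1.227) / √172
d = 2.508 / 13.115
d ≈ 0.19

By Cohen's convention (0.2 small / 0.5 medium / 0.8 large): very small effect.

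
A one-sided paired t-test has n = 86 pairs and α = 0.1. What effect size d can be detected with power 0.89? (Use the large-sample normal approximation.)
d ≈ 0.27

Minimum detectable effect (paired t-test, normal approximation):
d = (z_α + z_β) / √n
d = (1.282 + 1.227) / √86
d = 2.508 / 9.274
d ≈ 0.27

By Cohen's convention (0.2 small / 0.5 medium / 0.8 large): small effect.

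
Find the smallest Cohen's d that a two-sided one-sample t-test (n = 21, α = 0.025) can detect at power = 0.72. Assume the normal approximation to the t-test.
d ≈ 0.62

Minimum detectable effect (one-sample t-test, normal approximation):
d = (z_{α/2} + z_β) / √n
d = (2.241 + 0.583) / √21
d = 2.824 / 4.583
d ≈ 0.62

By Cohen's convention (0.2 small / 0.5 medium / 0.8 large): medium effect.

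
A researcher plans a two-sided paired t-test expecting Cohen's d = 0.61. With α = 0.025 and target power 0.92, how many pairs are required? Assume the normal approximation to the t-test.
n = 36 pairs

Sample size formula (paired t-test, normal approximation):
n = ((z_{α/2} + z_β) / d)²

z_{α/2} = 2.241 (for α = 0.025, two-sided)
z_β = 1.405 (for power = 0.92)
d = 0.61

n = ((2.241 + 1.405) / 0.61)²
n = (5.977)²
n ≈ 35.72
Round up to the next whole number: n = 36 pairs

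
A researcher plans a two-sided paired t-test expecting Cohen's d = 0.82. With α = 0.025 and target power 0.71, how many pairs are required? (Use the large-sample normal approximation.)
n = 12 pairs

Sample size formula (paired t-test, normal approximation):
n = ((z_{α/2} + z_β) / d)²

z_{α/2} = 2.241 (for α = 0.025, two-sided)
z_β = 0.553 (for power = 0.71)
d = 0.82

n = ((2.241 + 0.553) / 0.82)²
n = (3.407)²
n ≈ 11.61
Round up to the next whole number: n = 12 pairs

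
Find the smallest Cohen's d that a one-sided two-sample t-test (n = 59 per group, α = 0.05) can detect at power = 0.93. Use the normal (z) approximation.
d ≈ 0.57

Minimum detectable effect (two-sample t-test, normal approximation):
d = (z_α + z_β) / √(n/2)
d = (1.645 + 1.476) / √(59/2)
d = 3.121 / 5.431
d ≈ 0.57

By Cohen's convention (0.2 small / 0.5 medium / 0.8 large): medium effect.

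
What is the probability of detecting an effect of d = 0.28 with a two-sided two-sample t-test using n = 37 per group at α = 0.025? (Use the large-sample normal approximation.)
Power ≈ 0.15

Power calculation (two-sample t-test, normal approximation):
z_β = d · √(n/2) - z_{α/2}
z_β = 0.28 · √(37/2) - 2.241
z_β = 0.28 · 4.301 - 2.241
z_β = -1.037

Power = Φ(z_β) = Φ(-1.037) ≈ 0.150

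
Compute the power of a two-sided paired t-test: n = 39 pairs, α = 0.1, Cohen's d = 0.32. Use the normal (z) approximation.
Power ≈ 0.64

Power calculation (paired t-test, normal approximation):
z_β = d · √n - z_{α/2}
z_β = 0.32 · √39 - 1.645
z_β = 0.32 · 6.245 - 1.645
z_β = 0.354

Power = Φ(z_β) = Φ(0.354) ≈ 0.638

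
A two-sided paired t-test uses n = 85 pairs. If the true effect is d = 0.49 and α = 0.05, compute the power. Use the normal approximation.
Power ≈ 0.99

Power calculation (paired t-test, normal approximation):
z_β = d · √n - z_{α/2}
z_β = 0.49 · √85 - 1.960
z_β = 0.49 · 9.220 - 1.960
z_β = 2.558

Power = Φ(z_β) = Φ(2.558) ≈ 0.995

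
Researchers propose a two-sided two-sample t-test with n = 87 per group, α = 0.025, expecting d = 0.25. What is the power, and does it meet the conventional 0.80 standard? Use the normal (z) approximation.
Power ≈ 0.28; the study is underpowered (power < 0.80)

Power calculation (two-sample t-test, normal approximation):
z_β = d · √(n/2) - z_{α/2}
z_β = 0.25 · √(87/2) - 2.241
z_β = 0.25 · 6.595 - 2.241
z_β = -0.593

Power = Φ(z_β) = Φ(-0.593) ≈ 0.277

Effect size d = 0.25 is small by Cohen's convention (0.2/0.5/0.8).

Threshold: power ≥ 0.80 is conventionally adequate.
Power ≈ 0.28 → the study is underpowered (power < 0.80).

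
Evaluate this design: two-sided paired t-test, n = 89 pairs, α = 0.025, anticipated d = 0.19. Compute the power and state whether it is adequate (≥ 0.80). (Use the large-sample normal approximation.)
Power ≈ 0.33; the study is underpowered (power < 0.80)

Power calculation (paired t-test, normal approximation):
z_β = d · √n - z_{α/2}
z_β = 0.19 · √89 - 2.241
z_β = 0.19 · 9.434 - 2.241
z_β = -0.449

Power = Φ(z_β) = Φ(-0.449) ≈ 0.327

Effect size d = 0.19 is very small by Cohen's convention (0.2/0.5/0.8).

Threshold: power ≥ 0.80 is conventionally adequate.
Power ≈ 0.33 → the study is underpowered (power < 0.80).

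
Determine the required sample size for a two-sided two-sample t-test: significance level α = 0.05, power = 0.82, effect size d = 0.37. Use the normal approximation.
n = 121 per group

Sample size formula (two-sample t-test, normal approximation):
n = 2 · ((z_{α/2} + z_β) / d)²

z_{α/2} = 1.960 (for α = 0.05, two-sided)
z_β = 0.915 (for power = 0.82)
d = 0.37

n = 2 · ((1.960 + 0.915) / 0.37)²
n = 2 · (7.770)²
n ≈ 120.75
Round up to the next whole number: n = 121 per group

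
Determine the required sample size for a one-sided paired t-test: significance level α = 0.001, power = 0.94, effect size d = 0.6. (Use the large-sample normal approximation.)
n = 60 pairs

Sample size formula (paired t-test, normal approximation):
n = ((z_α + z_β) / d)²

z_α = 3.090 (for α = 0.001, one-sided)
z_β = 1.555 (for power = 0.94)
d = 0.6

n = ((3.090 + 1.555) / 0.6)²
n = (7.742)²
n ≈ 59.94
Round up to the next whole number: n = 60 pairs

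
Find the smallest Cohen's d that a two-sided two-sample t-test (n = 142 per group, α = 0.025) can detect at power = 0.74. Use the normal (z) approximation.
d ≈ 0.34

Minimum detectable effect (two-sample t-test, normal approximation):
d = (z_{α/2} + z_β) / √(n/2)
d = (2.241 + 0.643) / √(142/2)
d = 2.885 / 8.426
d ≈ 0.34

By Cohen's convention (0.2 small / 0.5 medium / 0.8 large): small effect.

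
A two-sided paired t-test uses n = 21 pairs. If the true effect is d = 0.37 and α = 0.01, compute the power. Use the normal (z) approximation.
Power ≈ 0.19

Power calculation (paired t-test, normal approximation):
z_β = d · √n - z_{α/2}
z_β = 0.37 · √21 - 2.576
z_β = 0.37 · 4.583 - 2.576
z_β = -0.880

Power = Φ(z_β) = Φ(-0.880) ≈ 0.189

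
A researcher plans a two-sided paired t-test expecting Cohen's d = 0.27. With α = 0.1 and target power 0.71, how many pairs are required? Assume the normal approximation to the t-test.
n = 67 pairs

Sample size formula (paired t-test, normal approximation):
n = ((z_{α/2} + z_β) / d)²

z_{α/2} = 1.645 (for α = 0.1, two-sided)
z_β = 0.553 (for power = 0.71)
d = 0.27

n = ((1.645 + 0.553) / 0.27)²
n = (8.141)²
n ≈ 66.28
Round up to the next whole number: n = 67 pairs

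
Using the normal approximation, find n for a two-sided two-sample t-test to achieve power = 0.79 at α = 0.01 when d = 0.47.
n = 104 per group

Sample size formula (two-sample t-test, normal approximation):
n = 2 · ((z_{α/2} + z_β) / d)²

z_{α/2} = 2.576 (for α = 0.01, two-sided)
z_β = 0.806 (for power = 0.79)
d = 0.47

n = 2 · ((2.576 + 0.806) / 0.47)²
n = 2 · (7.196)²
n ≈ 103.56
Round up to the next whole number: n = 104 per group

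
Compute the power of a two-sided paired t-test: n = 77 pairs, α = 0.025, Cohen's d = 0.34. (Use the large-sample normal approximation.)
Power ≈ 0.77

Power calculation (paired t-test, normal approximation):
z_β = d · √n - z_{α/2}
z_β = 0.34 · √77 - 2.241
z_β = 0.34 · 8.775 - 2.241
z_β = 0.742

Power = Φ(z_β) = Φ(0.742) ≈ 0.771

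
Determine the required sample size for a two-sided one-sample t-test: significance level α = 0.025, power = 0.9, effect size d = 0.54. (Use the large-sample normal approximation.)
n = 43

Sample size formula (one-sample t-test, normal approximation):
n = ((z_{α/2} + z_β) / d)²

z_{α/2} = 2.241 (for α = 0.025, two-sided)
z_β = 1.282 (for power = 0.9)
d = 0.54

n = ((2.241 + 1.282) / 0.54)²
n = (6.524)²
n ≈ 42.56
Round up to the next whole number: n = 43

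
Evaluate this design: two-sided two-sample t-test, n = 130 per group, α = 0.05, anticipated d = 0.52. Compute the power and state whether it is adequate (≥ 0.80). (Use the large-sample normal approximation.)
Power ≈ 0.99; the study is adequately powered (power ≥ 0.80)

Power calculation (two-sample t-test, normal approximation):
z_β = d · √(n/2) - z_{α/2}
z_β = 0.52 · √(130/2) - 1.960
z_β = 0.52 · 8.062 - 1.960
z_β = 2.232

Power = Φ(z_β) = Φ(2.232) ≈ 0.987

Effect size d = 0.52 is medium by Cohen's convention (0.2/0.5/0.8).

Threshold: power ≥ 0.80 is conventionally adequate.
Power ≈ 0.99 → the study is adequately powered (power ≥ 0.80).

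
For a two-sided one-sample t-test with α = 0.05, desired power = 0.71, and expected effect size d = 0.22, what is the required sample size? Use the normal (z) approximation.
n = 131

Sample size formula (one-sample t-test, normal approximation):
n = ((z_{α/2} + z_β) / d)²

z_{α/2} = 1.960 (for α = 0.05, two-sided)
z_β = 0.553 (for power = 0.71)
d = 0.22

n = ((1.960 + 0.553) / 0.22)²
n = (11.423)²
n ≈ 130.48
Round up to the next whole number: n = 131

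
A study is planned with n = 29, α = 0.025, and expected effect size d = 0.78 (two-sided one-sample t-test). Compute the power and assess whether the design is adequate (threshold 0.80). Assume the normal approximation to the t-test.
Power ≈ 0.97; the study is adequately powered (power ≥ 0.80)

Power calculation (one-sample t-test, normal approximation):
z_β = d · √n - z_{α/2}
z_β = 0.78 · √29 - 2.241
z_β = 0.78 · 5.385 - 2.241
z_β = 1.959

Power = Φ(z_β) = Φ(1.959) ≈ 0.975

Effect size d = 0.78 is medium by Cohen's convention (0.2/0.5/0.8).

Threshold: power ≥ 0.80 is conventionally adequate.
Power ≈ 0.97 → the study is adequately powered (power ≥ 0.80).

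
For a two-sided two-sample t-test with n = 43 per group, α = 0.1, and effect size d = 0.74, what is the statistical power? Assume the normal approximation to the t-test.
Power ≈ 0.96

Power calculation (two-sample t-test, normal approximation):
z_β = d · √(n/2) - z_{α/2}
z_β = 0.74 · √(43/2) - 1.645
z_β = 0.74 · 4.637 - 1.645
z_β = 1.786

Power = Φ(z_β) = Φ(1.786) ≈ 0.963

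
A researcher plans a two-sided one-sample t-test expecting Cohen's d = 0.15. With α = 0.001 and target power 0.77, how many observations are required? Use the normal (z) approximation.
n = 722

Sample size formula (one-sample t-test, normal approximation):
n = ((z_{α/2} + z_β) / d)²

z_{α/2} = 3.291 (for α = 0.001, two-sided)
z_β = 0.739 (for power = 0.77)
d = 0.15

n = ((3.291 + 0.739) / 0.15)²
n = (26.867)²
n ≈ 721.84
Round up to the next whole number: n = 722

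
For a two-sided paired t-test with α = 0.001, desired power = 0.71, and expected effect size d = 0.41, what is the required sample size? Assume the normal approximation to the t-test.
n = 88 pairs

Sample size formula (paired t-test, normal approximation):
n = ((z_{α/2} + z_β) / d)²

z_{α/2} = 3.291 (for α = 0.001, two-sided)
z_β = 0.553 (for power = 0.71)
d = 0.41

n = ((3.291 + 0.553) / 0.41)²
n = (9.376)²
n ≈ 87.91
Round up to the next whole number: n = 88 pairs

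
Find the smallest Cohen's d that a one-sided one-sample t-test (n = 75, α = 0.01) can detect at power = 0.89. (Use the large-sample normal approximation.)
d ≈ 0.41

Minimum detectable effect (one-sample t-test, normal approximation):
d = (z_α + z_β) / √n
d = (2.326 + 1.227) / √75
d = 3.553 / 8.660
d ≈ 0.41

By Cohen's convention (0.2 small / 0.5 medium / 0.8 large): small effect.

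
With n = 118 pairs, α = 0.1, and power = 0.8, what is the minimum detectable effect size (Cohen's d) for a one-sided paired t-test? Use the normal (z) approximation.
d ≈ 0.20

Minimum detectable effect (paired t-test, normal approximation):
d = (z_α + z_β) / √n
d = (1.282 + 0.842) / √118
d = 2.123 / 10.863
d ≈ 0.20

By Cohen's convention (0.2 small / 0.5 medium / 0.8 large): small effect.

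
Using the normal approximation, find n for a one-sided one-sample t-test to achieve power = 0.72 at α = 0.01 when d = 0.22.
n = 175

Sample size formula (one-sample t-test, normal approximation):
n = ((z_α + z_β) / d)²

z_α = 2.326 (for α = 0.01, one-sided)
z_β = 0.583 (for power = 0.72)
d = 0.22

n = ((2.326 + 0.583) / 0.22)²
n = (13.223)²
n ≈ 174.85
Round up to the next whole number: n = 175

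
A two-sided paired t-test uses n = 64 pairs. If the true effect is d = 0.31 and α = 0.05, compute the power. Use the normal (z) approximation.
Power ≈ 0.70

Power calculation (paired t-test, normal approximation):
z_β = d · √n - z_{α/2}
z_β = 0.31 · √64 - 1.960
z_β = 0.31 · 8.000 - 1.960
z_β = 0.520

Power = Φ(z_β) = Φ(0.520) ≈ 0.698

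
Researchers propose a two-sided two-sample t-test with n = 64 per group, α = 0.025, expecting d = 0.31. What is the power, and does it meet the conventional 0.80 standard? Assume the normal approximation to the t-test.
Power ≈ 0.31; the study is underpowered (power < 0.80)

Power calculation (two-sample t-test, normal approximation):
z_β = d · √(n/2) - z_{α/2}
z_β = 0.31 · √(64/2) - 2.241
z_β = 0.31 · 5.657 - 2.241
z_β = -0.488

Power = Φ(z_β) = Φ(-0.488) ≈ 0.313

Effect size d = 0.31 is small by Cohen's convention (0.2/0.5/0.8).

Threshold: power ≥ 0.80 is conventionally adequate.
Power ≈ 0.31 → the study is underpowered (power < 0.80).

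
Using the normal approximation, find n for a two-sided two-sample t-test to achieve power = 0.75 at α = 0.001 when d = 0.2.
n = 787 per group

Sample size formula (two-sample t-test, normal approximation):
n = 2 · ((z_{α/2} + z_β) / d)²

z_{α/2} = 3.291 (for α = 0.001, two-sided)
z_β = 0.674 (for power = 0.75)
d = 0.2

n = 2 · ((3.291 + 0.674) / 0.2)²
n = 2 · (19.825)²
n ≈ 786.06
Round up to the next whole number: n = 787 per group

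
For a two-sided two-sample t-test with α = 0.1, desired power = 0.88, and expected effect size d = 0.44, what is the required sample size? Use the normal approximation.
n = 83 per group

Sample size formula (two-sample t-test, normal approximation):
n = 2 · ((z_{α/2} + z_β) / d)²

z_{α/2} = 1.645 (for α = 0.1, two-sided)
z_β = 1.175 (for power = 0.88)
d = 0.44

n = 2 · ((1.645 + 1.175) / 0.44)²
n = 2 · (6.409)²
n ≈ 82.15
Round up to the next whole number: n = 83 per group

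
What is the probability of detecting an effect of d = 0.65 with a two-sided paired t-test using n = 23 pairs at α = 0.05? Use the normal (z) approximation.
Power ≈ 0.88

Power calculation (paired t-test, normal approximation):
z_β = d · √n - z_{α/2}
z_β = 0.65 · √23 - 1.960
z_β = 0.65 · 4.796 - 1.960
z_β = 1.157

Power = Φ(z_β) = Φ(1.157) ≈ 0.876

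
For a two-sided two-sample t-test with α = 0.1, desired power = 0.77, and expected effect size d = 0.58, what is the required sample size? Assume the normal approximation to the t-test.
n = 34 per group

Sample size formula (two-sample t-test, normal approximation):
n = 2 · ((z_{α/2} + z_β) / d)²

z_{α/2} = 1.645 (for α = 0.1, two-sided)
z_β = 0.739 (for power = 0.77)
d = 0.58

n = 2 · ((1.645 + 0.739) / 0.58)²
n = 2 · (4.110)²
n ≈ 33.78
Round up to the next whole number: n = 34 per group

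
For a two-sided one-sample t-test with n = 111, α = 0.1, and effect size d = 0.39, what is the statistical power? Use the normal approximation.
Power ≈ 0.99

Power calculation (one-sample t-test, normal approximation):
z_β = d · √n - z_{α/2}
z_β = 0.39 · √111 - 1.645
z_β = 0.39 · 10.536 - 1.645
z_β = 2.464

Power = Φ(z_β) = Φ(2.464) ≈ 0.993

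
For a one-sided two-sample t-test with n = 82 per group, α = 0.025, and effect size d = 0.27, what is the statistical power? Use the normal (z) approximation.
Power ≈ 0.41

Power calculation (two-sample t-test, normal approximation):
z_β = d · √(n/2) - z_α
z_β = 0.27 · √(82/2) - 1.960
z_β = 0.27 · 6.403 - 1.960
z_β = -0.231

Power = Φ(z_β) = Φ(-0.231) ≈ 0.409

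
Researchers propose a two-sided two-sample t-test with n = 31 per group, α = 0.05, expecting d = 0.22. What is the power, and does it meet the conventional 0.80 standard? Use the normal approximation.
Power ≈ 0.14; the study is underpowered (power < 0.80)

Power calculation (two-sample t-test, normal approximation):
z_β = d · √(n/2) - z_{α/2}
z_β = 0.22 · √(31/2) - 1.960
z_β = 0.22 · 3.937 - 1.960
z_β = -1.094

Power = Φ(z_β) = Φ(-1.094) ≈ 0.137

Effect size d = 0.22 is small by Cohen's convention (0.2/0.5/0.8).

Threshold: power ≥ 0.80 is conventionally adequate.
Power ≈ 0.14 → the study is underpowered (power < 0.80).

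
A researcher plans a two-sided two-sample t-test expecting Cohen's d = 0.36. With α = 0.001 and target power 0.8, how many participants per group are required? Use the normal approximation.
n = 264 per group

Sample size formula (two-sample t-test, normal approximation):
n = 2 · ((z_{α/2} + z_β) / d)²

z_{α/2} = 3.291 (for α = 0.001, two-sided)
z_β = 0.842 (for power = 0.8)
d = 0.36

n = 2 · ((3.291 + 0.842) / 0.36)²
n = 2 · (11.481)²
n ≈ 263.63
Round up to the next whole number: n = 264 per group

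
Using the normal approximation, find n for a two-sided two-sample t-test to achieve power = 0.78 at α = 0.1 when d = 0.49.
n = 49 per group

Sample size formula (two-sample t-test, normal approximation):
n = 2 · ((z_{α/2} + z_β) / d)²

z_{α/2} = 1.645 (for α = 0.1, two-sided)
z_β = 0.772 (for power = 0.78)
d = 0.49

n = 2 · ((1.645 + 0.772) / 0.49)²
n = 2 · (4.933)²
n ≈ 48.67
Round up to the next whole number: n = 49 per group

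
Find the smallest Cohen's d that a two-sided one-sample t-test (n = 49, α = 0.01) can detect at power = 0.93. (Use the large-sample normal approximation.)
d ≈ 0.58

Minimum detectable effect (one-sample t-test, normal approximation):
d = (z_{α/2} + z_β) / √n
d = (2.576 + 1.476) / √49
d = 4.052 / 7.000
d ≈ 0.58

By Cohen's convention (0.2 small / 0.5 medium / 0.8 large): medium effect.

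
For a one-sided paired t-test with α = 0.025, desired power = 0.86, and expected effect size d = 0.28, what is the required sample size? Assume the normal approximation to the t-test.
n = 118 pairs

Sample size formula (paired t-test, normal approximation):
n = ((z_α + z_β) / d)²

z_α = 1.960 (for α = 0.025, one-sided)
z_β = 1.080 (for power = 0.86)
d = 0.28

n = ((1.960 + 1.080) / 0.28)²
n = (10.857)²
n ≈ 117.87
Round up to the next whole number: n = 118 pairs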